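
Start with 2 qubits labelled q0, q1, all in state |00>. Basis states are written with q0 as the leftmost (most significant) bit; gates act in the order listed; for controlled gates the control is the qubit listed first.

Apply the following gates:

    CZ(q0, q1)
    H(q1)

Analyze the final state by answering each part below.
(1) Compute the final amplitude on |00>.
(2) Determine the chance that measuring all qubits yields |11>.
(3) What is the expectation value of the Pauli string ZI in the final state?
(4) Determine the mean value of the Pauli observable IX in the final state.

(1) The amplitude on |00> is sqrt(2)/2.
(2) A full measurement returns |11> with probability 0.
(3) In the final state, ZI has expectation 1.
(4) In the final state, IX has expectation 1.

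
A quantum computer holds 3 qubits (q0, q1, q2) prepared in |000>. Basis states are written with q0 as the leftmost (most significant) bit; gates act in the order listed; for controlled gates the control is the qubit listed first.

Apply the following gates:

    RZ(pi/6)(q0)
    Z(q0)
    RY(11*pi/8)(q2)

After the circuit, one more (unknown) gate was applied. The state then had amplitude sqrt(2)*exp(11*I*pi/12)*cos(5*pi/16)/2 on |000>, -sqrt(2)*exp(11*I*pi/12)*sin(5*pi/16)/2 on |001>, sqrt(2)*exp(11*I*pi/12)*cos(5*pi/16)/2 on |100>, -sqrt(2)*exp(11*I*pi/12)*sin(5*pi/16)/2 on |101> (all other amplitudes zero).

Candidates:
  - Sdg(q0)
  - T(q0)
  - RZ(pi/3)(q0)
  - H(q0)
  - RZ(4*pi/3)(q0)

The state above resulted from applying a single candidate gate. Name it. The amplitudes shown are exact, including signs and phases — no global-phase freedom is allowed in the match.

The applied gate was H(q0).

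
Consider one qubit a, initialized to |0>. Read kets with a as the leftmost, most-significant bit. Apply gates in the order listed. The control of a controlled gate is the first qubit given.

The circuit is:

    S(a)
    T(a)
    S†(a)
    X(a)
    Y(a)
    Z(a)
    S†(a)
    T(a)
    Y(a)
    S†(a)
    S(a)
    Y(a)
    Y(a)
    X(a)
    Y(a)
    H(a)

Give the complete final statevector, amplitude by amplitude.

The final amplitudes are sqrt(2)*I/2 on |0>, -sqrt(2)*I/2 on |1>.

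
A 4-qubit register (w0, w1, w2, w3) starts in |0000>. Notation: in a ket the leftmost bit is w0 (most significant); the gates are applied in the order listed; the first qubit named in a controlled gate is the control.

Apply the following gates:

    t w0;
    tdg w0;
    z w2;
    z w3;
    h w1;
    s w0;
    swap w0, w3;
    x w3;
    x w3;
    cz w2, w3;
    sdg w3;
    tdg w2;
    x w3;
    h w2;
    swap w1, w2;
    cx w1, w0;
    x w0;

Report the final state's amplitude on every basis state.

After the circuit, the state carries amplitude 1/2 on |0101>, 1/2 on |0111>, 1/2 on |1001>, 1/2 on |1011>, and 0 on every other basis state. Key observation: gates 8-9 undo each other exactly, leaving only the rest of the circuit to track.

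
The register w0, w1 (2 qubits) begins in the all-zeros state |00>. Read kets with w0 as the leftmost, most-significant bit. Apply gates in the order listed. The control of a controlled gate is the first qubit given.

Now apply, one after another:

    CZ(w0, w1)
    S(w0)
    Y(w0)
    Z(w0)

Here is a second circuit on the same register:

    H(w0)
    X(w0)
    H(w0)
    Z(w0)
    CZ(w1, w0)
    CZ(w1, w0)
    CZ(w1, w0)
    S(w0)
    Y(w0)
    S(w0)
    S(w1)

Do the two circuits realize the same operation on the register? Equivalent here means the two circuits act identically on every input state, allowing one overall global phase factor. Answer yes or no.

No — the two circuits implement different unitaries, even allowing a global phase.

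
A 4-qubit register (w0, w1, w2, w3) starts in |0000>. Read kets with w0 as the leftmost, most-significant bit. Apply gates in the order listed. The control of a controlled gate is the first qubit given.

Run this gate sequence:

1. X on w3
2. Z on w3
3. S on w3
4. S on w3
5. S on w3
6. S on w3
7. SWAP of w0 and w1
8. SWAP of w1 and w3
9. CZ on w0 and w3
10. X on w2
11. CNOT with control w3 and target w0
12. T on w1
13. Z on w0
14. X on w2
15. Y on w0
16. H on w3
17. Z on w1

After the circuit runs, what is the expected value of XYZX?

The observable XYZX averages to 0. Key observation: the block from step 3 through step 6 cancels to the identity and can be dropped.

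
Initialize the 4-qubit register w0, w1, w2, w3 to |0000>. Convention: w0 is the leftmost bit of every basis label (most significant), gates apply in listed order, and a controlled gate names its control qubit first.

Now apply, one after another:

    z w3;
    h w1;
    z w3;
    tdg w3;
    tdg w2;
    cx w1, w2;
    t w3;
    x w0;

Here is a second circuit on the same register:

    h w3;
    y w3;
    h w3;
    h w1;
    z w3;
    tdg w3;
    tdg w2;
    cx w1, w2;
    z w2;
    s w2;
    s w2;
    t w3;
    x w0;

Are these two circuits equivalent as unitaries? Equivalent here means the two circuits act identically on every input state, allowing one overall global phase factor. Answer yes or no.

No, they are not equivalent — no single phase factor reconciles the two unitaries.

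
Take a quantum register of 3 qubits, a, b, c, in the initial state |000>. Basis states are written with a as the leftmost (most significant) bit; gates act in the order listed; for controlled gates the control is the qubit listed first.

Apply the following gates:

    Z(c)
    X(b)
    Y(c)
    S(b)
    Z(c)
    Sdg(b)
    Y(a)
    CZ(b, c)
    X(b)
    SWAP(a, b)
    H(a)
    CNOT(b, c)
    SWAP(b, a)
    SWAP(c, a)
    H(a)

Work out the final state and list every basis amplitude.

The final amplitudes are 0 on |000>, -1/2 on |001>, 0 on |010>, -1/2 on |011>, 0 on |100>, -1/2 on |101>, 0 on |110>, -1/2 on |111>.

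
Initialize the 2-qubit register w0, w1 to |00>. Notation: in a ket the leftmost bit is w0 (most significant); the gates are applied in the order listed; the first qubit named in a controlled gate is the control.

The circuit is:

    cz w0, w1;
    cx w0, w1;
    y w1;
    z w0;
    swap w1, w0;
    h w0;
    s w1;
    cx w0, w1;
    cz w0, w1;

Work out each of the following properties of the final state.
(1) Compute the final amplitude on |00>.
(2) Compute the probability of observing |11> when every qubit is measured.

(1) The final state's coefficient on |00> equals sqrt(2)*I/2.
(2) A full measurement returns |11> with probability 1/2.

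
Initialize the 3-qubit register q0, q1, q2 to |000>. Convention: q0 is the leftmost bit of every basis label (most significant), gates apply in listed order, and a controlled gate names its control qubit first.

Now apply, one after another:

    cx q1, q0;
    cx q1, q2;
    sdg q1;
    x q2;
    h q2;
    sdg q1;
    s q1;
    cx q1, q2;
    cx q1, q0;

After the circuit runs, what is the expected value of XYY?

The observable XYY averages to 0.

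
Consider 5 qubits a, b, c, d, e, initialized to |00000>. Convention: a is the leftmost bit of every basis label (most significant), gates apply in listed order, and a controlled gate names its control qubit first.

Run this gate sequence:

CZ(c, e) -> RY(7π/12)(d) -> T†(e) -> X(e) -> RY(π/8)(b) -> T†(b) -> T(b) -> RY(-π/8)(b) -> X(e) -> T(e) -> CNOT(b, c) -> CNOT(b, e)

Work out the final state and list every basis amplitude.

The final amplitudes are -sqrt(1/2 - sqrt(2)/4)*cos(pi/16)**2/2 - sqrt(1/2 - sqrt(2)/4)*sin(pi/16)**2/2 + sqrt(3)*sqrt(sqrt(2)/4 + 1/2)*sin(pi/16)**2/2 + sqrt(3)*sqrt(sqrt(2)/4 + 1/2)*cos(pi/16)**2/2 on |00000>, sqrt(3)*sqrt(1/2 - sqrt(2)/4)*sin(pi/16)**2/2 + sqrt(sqrt(2)/4 + 1/2)*sin(pi/16)**2/2 + sqrt(3)*sqrt(1/2 - sqrt(2)/4)*cos(pi/16)**2/2 + sqrt(sqrt(2)/4 + 1/2)*cos(pi/16)**2/2 on |00010>, and 0 on every other basis state. Key observation: the block from step 3 through step 10 cancels to the identity and can be dropped.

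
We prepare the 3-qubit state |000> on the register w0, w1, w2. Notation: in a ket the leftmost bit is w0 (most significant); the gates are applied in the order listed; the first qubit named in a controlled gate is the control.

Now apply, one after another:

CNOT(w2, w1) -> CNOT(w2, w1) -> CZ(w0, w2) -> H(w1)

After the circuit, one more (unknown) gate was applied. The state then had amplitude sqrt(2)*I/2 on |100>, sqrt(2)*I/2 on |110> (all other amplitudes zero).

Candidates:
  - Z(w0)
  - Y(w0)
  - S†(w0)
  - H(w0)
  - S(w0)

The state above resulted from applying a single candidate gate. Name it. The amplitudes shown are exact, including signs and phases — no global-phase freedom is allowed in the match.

The applied gate was Y(w0). Key observation: gates 1-2 undo each other exactly, leaving only the rest of the circuit to track.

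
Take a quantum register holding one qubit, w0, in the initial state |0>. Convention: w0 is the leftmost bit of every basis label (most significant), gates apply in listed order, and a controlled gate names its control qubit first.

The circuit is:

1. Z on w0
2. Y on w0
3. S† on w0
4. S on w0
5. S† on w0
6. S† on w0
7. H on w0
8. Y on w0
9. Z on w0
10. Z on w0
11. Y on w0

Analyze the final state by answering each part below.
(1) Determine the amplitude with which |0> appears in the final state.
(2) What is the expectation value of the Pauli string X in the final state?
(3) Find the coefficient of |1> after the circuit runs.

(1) |0> carries amplitude -sqrt(2)*I/2 in the final state. Key observation: steps 8-11 multiply out to the identity, so the circuit reduces to the remaining gates.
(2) The observable X averages to -1.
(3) The amplitude on |1> is sqrt(2)*I/2.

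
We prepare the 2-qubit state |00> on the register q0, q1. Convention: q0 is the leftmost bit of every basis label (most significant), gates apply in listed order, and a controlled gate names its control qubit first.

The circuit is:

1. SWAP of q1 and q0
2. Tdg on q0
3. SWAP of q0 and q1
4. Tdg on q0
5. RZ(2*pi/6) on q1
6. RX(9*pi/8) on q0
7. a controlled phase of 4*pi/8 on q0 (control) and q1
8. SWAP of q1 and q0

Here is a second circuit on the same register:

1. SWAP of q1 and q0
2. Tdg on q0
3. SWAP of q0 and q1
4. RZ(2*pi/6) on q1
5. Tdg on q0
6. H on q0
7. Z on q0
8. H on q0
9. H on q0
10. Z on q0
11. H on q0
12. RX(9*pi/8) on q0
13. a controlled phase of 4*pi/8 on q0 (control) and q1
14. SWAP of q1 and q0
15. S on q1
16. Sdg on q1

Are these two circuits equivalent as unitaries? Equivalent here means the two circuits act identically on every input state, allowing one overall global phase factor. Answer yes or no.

Yes — the two circuits implement the same unitary up to a global phase.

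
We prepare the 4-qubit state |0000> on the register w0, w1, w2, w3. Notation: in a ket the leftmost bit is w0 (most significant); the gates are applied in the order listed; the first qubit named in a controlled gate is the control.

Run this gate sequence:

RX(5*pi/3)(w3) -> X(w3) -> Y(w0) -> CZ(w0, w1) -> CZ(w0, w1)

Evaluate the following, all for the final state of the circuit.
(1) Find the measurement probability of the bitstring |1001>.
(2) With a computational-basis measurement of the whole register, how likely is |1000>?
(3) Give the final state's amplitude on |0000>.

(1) Outcome |1001> occurs with probability 3/4. Key observation: steps 4-5 multiply out to the identity, so the circuit reduces to the remaining gates.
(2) Outcome |1000> occurs with probability 1/4.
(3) The final state's coefficient on |0000> equals 0.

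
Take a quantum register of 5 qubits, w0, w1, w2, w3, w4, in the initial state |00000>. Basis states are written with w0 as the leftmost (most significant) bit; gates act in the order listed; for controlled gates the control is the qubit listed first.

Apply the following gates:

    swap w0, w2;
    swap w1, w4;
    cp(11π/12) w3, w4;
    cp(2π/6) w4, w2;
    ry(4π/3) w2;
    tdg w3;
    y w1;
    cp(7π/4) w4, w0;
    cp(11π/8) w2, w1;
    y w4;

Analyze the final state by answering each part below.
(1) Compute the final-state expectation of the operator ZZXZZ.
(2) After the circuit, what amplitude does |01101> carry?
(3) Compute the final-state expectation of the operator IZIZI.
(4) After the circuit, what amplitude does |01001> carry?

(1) In the final state, ZZXZZ has expectation sqrt(3)*(1 - exp(I*pi/4))*exp(3*I*pi/8)/4.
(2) The amplitude on |01101> is sqrt(3)*exp(3*I*pi/8)/2.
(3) In the final state, IZIZI has expectation -1.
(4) |01001> carries amplitude 1/2 in the final state.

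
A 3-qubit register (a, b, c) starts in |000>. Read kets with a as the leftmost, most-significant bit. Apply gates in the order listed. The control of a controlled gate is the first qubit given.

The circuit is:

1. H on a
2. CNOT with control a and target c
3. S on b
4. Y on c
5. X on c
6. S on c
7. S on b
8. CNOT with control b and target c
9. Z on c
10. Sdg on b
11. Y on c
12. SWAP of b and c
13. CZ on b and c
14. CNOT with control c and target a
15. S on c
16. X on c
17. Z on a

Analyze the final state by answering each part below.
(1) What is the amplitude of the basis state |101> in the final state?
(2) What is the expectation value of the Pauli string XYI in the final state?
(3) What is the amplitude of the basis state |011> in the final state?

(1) The final state's coefficient on |101> equals -sqrt(2)*I/2.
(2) In the final state, XYI has expectation -1.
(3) The final state's coefficient on |011> equals -sqrt(2)/2.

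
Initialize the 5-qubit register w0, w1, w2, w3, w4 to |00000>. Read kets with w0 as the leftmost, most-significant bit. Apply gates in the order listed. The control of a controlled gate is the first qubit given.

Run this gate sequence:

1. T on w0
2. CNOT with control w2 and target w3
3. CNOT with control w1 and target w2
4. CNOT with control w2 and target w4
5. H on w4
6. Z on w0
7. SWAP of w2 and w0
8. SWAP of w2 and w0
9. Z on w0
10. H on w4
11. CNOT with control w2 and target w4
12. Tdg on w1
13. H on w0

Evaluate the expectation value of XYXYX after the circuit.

The expectation value of XYXYX is 0. Key observation: the block from step 4 through step 11 cancels to the identity and can be dropped.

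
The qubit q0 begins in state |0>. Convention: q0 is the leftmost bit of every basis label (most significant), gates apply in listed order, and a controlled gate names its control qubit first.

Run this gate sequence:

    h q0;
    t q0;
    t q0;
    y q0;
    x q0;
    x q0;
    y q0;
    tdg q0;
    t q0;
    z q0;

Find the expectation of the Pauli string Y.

In the final state, Y has expectation -1. Key observation: gates 3-8 undo each other exactly, leaving only the rest of the circuit to track.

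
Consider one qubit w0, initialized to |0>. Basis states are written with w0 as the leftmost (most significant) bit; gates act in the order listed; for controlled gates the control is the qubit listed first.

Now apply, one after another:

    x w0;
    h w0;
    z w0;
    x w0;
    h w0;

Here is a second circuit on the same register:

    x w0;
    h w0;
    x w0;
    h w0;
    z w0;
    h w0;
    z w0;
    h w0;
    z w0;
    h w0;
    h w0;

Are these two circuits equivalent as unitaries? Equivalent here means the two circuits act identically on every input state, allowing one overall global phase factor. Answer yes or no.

Yes — the two circuits implement the same unitary up to a global phase.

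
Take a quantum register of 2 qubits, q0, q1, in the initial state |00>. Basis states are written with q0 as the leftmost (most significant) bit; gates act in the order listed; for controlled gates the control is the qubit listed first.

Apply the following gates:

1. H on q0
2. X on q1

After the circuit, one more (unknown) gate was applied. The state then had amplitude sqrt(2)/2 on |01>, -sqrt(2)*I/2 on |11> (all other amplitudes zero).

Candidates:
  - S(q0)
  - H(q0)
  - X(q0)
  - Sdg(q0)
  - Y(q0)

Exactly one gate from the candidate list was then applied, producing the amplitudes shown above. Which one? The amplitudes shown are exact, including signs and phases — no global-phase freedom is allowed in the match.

The unique candidate consistent with the amplitudes is Sdg(q0).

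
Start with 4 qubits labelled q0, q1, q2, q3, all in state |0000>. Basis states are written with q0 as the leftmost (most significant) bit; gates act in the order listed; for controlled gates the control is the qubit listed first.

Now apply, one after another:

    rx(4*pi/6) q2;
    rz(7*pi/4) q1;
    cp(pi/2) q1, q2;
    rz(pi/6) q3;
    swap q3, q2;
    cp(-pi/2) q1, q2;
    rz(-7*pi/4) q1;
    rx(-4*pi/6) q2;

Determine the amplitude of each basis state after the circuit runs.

After the circuit, the state carries amplitude -exp(11*I*pi/12)/4 on |0000>, -sqrt(3)*exp(5*I*pi/12)/4 on |0001>, sqrt(3)*exp(5*I*pi/12)/4 on |0010>, -3*exp(11*I*pi/12)/4 on |0011>, and 0 on every other basis state.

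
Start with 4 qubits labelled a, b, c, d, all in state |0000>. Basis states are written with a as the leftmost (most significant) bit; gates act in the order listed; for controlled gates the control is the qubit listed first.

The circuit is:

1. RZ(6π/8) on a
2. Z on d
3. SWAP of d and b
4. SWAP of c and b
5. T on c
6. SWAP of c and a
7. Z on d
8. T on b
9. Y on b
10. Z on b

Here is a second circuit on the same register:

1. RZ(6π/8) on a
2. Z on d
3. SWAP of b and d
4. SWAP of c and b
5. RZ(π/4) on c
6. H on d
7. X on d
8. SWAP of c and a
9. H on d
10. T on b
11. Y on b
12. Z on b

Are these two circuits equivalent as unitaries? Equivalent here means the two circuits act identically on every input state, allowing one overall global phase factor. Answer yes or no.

Yes — the two circuits implement the same unitary up to a global phase.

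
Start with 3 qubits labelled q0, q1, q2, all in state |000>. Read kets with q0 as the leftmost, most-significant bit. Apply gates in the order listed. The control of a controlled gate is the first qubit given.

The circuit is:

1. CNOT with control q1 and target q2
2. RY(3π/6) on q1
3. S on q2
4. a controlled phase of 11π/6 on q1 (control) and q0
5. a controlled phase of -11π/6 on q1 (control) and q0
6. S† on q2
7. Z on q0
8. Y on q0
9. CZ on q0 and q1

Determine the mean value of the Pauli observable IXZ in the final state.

The observable IXZ averages to -1. Key observation: the block from step 3 through step 6 cancels to the identity and can be dropped.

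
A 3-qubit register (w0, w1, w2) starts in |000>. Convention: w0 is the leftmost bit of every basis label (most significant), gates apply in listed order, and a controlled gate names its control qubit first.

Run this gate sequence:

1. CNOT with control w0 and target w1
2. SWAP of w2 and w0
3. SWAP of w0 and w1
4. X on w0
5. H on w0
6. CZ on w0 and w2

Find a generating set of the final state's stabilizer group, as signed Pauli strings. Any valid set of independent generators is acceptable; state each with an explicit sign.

The final state is stabilized by the group generated by -XII, +IZI, +IIZ; other independent generating sets are equally valid.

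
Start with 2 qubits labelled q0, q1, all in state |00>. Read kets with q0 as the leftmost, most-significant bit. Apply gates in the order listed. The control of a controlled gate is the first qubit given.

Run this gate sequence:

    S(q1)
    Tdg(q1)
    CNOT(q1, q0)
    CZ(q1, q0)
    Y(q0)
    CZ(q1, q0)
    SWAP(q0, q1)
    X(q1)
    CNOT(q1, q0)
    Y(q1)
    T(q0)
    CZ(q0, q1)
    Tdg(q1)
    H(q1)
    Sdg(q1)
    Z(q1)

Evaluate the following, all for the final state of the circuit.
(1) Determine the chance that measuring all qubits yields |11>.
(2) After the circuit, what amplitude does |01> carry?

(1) A full measurement returns |11> with probability 0.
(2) The final state's coefficient on |01> equals sqrt(2)*exp(I*pi/4)/2.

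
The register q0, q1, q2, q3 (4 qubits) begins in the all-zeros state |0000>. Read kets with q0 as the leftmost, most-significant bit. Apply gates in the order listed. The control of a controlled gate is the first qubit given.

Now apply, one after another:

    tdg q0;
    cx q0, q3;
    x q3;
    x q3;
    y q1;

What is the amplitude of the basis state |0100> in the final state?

|0100> carries amplitude I in the final state.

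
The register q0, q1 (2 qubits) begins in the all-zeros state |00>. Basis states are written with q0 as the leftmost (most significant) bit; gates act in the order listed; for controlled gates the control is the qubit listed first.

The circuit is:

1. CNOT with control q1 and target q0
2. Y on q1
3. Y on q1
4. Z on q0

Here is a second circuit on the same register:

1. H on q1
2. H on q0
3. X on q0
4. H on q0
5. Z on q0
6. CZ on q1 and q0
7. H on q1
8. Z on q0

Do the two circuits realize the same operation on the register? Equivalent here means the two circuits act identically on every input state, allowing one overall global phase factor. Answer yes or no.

No — the two circuits implement different unitaries, even allowing a global phase.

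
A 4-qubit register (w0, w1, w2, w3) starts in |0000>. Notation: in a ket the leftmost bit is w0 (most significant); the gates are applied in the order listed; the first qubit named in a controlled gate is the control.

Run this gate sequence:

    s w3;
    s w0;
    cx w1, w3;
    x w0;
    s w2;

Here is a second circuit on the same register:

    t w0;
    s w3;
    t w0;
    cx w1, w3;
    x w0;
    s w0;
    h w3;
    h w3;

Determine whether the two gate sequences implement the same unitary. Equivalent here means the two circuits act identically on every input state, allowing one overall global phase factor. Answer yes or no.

No, they are not equivalent — no single phase factor reconciles the two unitaries.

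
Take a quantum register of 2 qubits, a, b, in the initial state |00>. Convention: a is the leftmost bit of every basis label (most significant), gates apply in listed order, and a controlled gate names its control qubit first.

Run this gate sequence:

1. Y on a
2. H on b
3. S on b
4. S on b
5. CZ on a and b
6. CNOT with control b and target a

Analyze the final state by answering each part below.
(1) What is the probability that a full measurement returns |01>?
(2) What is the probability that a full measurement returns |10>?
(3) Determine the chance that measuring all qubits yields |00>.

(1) Outcome |01> occurs with probability 1/2.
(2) A full measurement returns |10> with probability 1/2.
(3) A full measurement returns |00> with probability 0.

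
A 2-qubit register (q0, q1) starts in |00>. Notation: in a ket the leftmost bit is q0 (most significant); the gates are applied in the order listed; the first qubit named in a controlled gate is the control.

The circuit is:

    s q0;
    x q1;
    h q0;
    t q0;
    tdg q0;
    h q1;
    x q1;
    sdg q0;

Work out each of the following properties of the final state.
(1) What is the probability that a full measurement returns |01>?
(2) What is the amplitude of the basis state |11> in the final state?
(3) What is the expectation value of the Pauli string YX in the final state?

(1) A full measurement returns |01> with probability 1/4.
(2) |11> carries amplitude -I/2 in the final state.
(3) In the final state, YX has expectation 1.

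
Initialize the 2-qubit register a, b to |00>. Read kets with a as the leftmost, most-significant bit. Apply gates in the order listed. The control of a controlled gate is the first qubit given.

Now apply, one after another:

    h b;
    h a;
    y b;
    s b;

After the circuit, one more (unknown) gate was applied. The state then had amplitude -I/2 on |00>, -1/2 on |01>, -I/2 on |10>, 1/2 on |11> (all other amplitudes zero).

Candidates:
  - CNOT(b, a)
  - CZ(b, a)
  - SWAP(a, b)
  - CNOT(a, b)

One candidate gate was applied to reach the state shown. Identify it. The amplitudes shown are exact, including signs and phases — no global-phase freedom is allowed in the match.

It was CZ(b, a) that produced the state shown.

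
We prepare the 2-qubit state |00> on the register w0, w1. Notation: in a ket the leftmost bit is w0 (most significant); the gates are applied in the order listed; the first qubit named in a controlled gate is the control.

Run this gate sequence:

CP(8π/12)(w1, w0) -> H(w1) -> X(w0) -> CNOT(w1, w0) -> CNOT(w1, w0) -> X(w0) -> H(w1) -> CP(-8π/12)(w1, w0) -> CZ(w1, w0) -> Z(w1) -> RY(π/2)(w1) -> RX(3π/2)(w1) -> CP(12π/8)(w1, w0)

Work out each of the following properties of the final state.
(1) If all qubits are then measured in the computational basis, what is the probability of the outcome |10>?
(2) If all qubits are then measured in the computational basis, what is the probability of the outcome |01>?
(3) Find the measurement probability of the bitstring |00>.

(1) A full measurement returns |10> with probability 0.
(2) The probability of measuring |01> is 1/2.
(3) A full measurement returns |00> with probability 1/2.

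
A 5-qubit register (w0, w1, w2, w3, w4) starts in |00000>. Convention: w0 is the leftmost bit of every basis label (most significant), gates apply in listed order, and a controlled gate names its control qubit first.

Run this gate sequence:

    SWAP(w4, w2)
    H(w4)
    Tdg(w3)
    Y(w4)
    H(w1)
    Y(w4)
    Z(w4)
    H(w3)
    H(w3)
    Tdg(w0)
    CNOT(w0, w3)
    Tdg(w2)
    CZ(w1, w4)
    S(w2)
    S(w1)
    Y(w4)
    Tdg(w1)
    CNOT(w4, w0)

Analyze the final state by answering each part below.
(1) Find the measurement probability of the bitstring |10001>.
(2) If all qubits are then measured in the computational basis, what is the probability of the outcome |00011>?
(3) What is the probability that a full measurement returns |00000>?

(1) The probability of measuring |10001> is 1/4. Key observation: gates 8-9 undo each other exactly, leaving only the rest of the circuit to track.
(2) The probability of measuring |00011> is 0.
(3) The probability of measuring |00000> is 1/4.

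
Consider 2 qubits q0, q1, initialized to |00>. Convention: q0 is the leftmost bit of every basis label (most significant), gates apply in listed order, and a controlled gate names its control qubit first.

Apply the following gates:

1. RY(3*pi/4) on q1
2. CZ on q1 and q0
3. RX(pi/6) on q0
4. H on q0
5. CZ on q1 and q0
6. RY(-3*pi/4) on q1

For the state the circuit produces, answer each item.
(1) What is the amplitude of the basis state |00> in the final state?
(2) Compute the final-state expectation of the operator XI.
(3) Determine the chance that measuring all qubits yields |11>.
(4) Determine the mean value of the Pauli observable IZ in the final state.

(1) |00> carries amplitude (1 - I)*(sqrt(3) + I)/4 in the final state.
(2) The observable XI averages to -sqrt(6)/4.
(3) The probability of measuring |11> is 1/4.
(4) The expectation value of IZ is 1/2.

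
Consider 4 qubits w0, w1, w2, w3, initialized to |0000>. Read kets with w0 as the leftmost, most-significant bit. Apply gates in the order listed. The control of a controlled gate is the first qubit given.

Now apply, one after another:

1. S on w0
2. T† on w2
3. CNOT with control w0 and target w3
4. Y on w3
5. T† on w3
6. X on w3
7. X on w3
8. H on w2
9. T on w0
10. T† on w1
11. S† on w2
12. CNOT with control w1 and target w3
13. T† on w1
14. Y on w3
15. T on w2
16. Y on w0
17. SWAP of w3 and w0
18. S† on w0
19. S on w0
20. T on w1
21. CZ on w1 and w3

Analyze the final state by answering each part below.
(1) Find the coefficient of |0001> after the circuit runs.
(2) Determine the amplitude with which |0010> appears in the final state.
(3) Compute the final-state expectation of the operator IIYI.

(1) The amplitude on |0001> is sqrt(2)*exp(I*pi/4)/2. Key observation: gates 6-7 undo each other exactly, leaving only the rest of the circuit to track.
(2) The amplitude on |0010> is 0.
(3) The expectation value of IIYI is -sqrt(2)/2.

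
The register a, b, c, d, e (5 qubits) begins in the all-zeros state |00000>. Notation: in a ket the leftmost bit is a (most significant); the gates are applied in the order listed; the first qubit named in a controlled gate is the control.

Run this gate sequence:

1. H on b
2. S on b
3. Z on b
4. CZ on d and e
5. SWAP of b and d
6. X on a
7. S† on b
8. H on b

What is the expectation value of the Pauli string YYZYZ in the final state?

The observable YYZYZ averages to 0.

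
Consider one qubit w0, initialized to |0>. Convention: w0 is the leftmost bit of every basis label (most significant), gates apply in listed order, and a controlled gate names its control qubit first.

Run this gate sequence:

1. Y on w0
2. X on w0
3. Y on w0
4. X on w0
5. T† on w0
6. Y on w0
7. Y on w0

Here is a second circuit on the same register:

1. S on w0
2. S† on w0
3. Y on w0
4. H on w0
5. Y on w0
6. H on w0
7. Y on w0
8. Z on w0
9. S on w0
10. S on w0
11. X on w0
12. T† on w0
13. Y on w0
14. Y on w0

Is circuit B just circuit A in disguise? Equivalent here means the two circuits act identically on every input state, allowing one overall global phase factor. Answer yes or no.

No, they are not equivalent — no single phase factor reconciles the two unitaries.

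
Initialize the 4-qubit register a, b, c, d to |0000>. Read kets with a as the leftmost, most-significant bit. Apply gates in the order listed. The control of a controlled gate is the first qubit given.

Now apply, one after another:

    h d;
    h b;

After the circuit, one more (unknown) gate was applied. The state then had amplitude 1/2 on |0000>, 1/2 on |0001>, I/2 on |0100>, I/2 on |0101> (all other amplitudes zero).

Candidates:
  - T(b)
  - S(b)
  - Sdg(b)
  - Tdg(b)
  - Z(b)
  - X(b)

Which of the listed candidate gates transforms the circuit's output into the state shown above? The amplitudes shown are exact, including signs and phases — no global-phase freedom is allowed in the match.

It was S(b) that produced the state shown.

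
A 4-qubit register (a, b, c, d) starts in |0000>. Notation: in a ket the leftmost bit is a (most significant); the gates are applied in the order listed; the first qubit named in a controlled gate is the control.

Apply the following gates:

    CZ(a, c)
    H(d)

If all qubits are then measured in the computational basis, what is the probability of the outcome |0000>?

Outcome |0000> occurs with probability 1/2.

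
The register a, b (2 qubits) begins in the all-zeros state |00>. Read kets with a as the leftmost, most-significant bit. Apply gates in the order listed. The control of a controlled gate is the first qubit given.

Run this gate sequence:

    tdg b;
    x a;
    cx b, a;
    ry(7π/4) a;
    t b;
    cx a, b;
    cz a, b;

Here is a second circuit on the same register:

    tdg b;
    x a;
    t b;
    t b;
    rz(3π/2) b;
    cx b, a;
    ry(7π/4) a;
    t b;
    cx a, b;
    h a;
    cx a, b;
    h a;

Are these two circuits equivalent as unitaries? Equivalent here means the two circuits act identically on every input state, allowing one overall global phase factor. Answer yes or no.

No: there is an input state on which the two circuits produce genuinely different outputs (not merely differing by a phase).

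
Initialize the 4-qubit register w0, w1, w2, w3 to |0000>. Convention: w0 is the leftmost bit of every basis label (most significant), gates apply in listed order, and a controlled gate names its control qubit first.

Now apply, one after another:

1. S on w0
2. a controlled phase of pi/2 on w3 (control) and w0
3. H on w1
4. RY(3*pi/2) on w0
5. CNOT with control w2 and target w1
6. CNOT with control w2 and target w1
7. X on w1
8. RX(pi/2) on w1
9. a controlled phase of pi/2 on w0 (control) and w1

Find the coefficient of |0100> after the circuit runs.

|0100> carries amplitude sqrt(2)*(-1 + I)/4 in the final state. Key observation: the block from step 5 through step 6 cancels to the identity and can be dropped.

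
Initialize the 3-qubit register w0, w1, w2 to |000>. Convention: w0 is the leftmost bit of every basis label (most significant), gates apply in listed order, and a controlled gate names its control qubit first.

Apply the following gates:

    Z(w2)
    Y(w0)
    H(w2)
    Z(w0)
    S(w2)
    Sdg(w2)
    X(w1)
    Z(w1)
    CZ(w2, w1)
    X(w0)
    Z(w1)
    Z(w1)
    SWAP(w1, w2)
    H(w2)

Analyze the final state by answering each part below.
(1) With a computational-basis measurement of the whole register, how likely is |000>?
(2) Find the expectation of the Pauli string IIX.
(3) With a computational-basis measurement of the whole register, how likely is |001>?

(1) The probability of measuring |000> is 1/4.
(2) The observable IIX averages to -1.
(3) A full measurement returns |001> with probability 1/4.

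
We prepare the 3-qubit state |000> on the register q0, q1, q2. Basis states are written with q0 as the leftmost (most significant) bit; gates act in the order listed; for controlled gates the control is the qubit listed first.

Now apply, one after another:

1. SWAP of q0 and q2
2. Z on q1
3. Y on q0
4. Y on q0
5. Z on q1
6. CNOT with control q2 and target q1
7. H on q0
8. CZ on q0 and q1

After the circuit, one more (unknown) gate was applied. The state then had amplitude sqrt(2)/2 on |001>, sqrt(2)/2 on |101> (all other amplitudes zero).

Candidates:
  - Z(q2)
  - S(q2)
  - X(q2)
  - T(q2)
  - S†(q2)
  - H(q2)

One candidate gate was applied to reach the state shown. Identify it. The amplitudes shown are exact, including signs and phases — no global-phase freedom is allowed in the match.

It was X(q2) that produced the state shown.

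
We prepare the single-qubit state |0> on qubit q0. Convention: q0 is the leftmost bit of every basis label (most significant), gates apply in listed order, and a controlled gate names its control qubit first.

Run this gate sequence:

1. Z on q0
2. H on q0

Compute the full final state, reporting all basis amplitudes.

The resulting statevector has amplitude sqrt(2)/2 on |0>, sqrt(2)/2 on |1>.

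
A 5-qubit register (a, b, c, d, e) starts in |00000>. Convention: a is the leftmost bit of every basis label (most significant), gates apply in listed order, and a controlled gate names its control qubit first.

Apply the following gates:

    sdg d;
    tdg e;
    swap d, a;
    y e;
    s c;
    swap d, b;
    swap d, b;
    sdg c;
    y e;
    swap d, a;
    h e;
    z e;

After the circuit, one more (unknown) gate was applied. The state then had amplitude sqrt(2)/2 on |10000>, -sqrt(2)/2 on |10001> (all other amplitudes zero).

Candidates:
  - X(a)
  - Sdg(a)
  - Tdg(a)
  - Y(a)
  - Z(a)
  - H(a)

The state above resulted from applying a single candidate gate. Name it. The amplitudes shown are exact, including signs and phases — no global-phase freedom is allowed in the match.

The unique candidate consistent with the amplitudes is X(a).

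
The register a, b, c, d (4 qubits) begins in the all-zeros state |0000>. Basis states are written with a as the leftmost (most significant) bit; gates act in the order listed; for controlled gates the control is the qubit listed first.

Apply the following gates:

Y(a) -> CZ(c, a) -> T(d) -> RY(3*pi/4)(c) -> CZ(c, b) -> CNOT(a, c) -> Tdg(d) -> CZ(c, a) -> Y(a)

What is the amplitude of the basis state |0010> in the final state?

|0010> carries amplitude -sqrt(2 - sqrt(2))/2 in the final state.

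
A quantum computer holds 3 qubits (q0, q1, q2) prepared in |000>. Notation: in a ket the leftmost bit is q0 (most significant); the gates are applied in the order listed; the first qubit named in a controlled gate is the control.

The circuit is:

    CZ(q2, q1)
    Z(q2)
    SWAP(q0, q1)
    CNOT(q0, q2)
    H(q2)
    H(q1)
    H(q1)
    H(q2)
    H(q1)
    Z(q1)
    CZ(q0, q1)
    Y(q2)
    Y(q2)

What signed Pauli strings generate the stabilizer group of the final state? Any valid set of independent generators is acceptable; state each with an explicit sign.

The final state is stabilized by the group generated by -IXI, +ZII, +IIZ; other independent generating sets are equally valid.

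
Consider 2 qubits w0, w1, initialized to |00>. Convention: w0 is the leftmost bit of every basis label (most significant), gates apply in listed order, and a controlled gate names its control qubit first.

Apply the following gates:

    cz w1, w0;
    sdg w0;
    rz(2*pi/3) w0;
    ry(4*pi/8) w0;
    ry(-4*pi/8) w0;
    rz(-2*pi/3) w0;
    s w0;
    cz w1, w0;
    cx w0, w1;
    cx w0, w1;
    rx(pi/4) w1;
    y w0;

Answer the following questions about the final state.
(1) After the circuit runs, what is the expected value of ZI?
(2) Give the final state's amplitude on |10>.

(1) The expectation value of ZI is -1.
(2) The amplitude on |10> is I*sqrt(sqrt(2) + 2)/2.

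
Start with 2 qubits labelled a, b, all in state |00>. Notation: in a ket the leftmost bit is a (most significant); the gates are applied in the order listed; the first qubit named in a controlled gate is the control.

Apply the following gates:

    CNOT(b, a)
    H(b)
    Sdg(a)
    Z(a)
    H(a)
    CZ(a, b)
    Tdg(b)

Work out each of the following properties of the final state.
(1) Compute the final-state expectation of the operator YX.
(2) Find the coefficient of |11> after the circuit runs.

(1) In the final state, YX has expectation sqrt(2)/2.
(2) |11> carries amplitude exp(3*I*pi/4)/2 in the final state.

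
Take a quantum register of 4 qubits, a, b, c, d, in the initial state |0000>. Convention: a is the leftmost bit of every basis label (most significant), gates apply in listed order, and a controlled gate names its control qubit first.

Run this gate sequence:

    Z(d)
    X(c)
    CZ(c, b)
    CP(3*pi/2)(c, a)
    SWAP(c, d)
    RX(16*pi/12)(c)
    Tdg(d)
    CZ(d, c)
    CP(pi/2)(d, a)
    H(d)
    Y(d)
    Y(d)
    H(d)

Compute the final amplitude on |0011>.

The final state's coefficient on |0011> equals sqrt(3)*exp(I*pi/4)/2. Key observation: steps 10-13 multiply out to the identity, so the circuit reduces to the remaining gates.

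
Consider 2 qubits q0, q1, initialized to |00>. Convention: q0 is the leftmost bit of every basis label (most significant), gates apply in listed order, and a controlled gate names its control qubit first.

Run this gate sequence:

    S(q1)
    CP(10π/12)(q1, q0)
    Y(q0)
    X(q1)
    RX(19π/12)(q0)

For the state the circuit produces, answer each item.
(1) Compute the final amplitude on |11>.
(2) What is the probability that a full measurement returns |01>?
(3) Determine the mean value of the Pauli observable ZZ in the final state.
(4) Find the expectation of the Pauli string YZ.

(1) |11> carries amplitude -I*sqrt(sqrt(2) + 2)/4 - I*sqrt(6 - 3*sqrt(2))/4 in the final state.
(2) Outcome |01> occurs with probability -sqrt(6)/8 + sqrt(2)/8 + 1/2.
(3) The observable ZZ averages to -sqrt(2)/4 + sqrt(6)/4.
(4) In the final state, YZ has expectation sqrt(2)/4 + sqrt(6)/4.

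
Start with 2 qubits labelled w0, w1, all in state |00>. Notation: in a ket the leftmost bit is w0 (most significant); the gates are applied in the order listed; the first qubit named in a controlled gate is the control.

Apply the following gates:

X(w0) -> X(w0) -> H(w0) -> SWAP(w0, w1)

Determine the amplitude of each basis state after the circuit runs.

The resulting statevector has amplitude sqrt(2)/2 on |00>, sqrt(2)/2 on |01>, 0 on |10>, 0 on |11>. Key observation: the block from step 1 through step 2 cancels to the identity and can be dropped.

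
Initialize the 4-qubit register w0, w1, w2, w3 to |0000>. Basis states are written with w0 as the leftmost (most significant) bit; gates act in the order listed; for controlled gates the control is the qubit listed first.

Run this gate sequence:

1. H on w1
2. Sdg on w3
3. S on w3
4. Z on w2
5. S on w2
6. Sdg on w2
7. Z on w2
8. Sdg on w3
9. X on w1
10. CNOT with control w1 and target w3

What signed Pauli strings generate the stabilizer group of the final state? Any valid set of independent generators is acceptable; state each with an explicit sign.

The stabilizer group can be generated by +IXIX, +ZIII, +IZIZ, +IIZI, among other valid generating sets.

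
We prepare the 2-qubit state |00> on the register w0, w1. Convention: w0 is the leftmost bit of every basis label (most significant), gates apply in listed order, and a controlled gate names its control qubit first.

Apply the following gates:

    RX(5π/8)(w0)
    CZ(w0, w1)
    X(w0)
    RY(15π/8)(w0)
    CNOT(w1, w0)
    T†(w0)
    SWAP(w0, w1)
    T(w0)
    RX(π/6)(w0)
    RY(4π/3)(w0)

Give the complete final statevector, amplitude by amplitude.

The resulting statevector has amplitude -3*sqrt(2)*sin(5*pi/16)*cos(pi/16)/8 + sqrt(2)*sin(pi/16)*cos(5*pi/16)/8 + sqrt(6)*sin(pi/16)*cos(5*pi/16)/8 + sqrt(6)*sin(5*pi/16)*cos(pi/16)/8 - sqrt(6)*I*sin(5*pi/16)*cos(pi/16)/8 - sqrt(2)*I*sin(5*pi/16)*cos(pi/16)/8 - 3*sqrt(2)*I*sin(pi/16)*cos(5*pi/16)/8 + sqrt(6)*I*sin(pi/16)*cos(5*pi/16)/8 on |00>, -3*sqrt(2)*I*exp(-I*pi/4)*cos(pi/16)*cos(5*pi/16)/8 + sqrt(6)*exp(-I*pi/4)*cos(pi/16)*cos(5*pi/16)/8 + sqrt(2)*exp(-I*pi/4)*cos(pi/16)*cos(5*pi/16)/8 + 3*sqrt(2)*exp(-I*pi/4)*sin(pi/16)*sin(5*pi/16)/8 + sqrt(2)*I*exp(-I*pi/4)*sin(pi/16)*sin(5*pi/16)/8 - sqrt(6)*exp(-I*pi/4)*sin(pi/16)*sin(5*pi/16)/8 + sqrt(6)*I*exp(-I*pi/4)*sin(pi/16)*sin(5*pi/16)/8 + sqrt(6)*I*exp(-I*pi/4)*cos(pi/16)*cos(5*pi/16)/8 on |01>, -sqrt(6)*sin(5*pi/16)*cos(pi/16)/8 - 3*sqrt(2)*sin(pi/16)*cos(5*pi/16)/8 - sqrt(6)*sin(pi/16)*cos(5*pi/16)/8 + sqrt(2)*sin(5*pi/16)*cos(pi/16)/8 - sqrt(6)*I*sin(pi/16)*cos(5*pi/16)/8 + sqrt(2)*I*sin(pi/16)*cos(5*pi/16)/8 + sqrt(6)*I*sin(5*pi/16)*cos(pi/16)/8 + 3*sqrt(2)*I*sin(5*pi/16)*cos(pi/16)/8 on |10>, -sqrt(6)*I*exp(-I*pi/4)*cos(pi/16)*cos(5*pi/16)/8 - 3*sqrt(2)*I*exp(-I*pi/4)*sin(pi/16)*sin(5*pi/16)/8 - sqrt(6)*I*exp(-I*pi/4)*sin(pi/16)*sin(5*pi/16)/8 + sqrt(6)*exp(-I*pi/4)*sin(pi/16)*sin(5*pi/16)/8 - sqrt(2)*exp(-I*pi/4)*sin(pi/16)*sin(5*pi/16)/8 + sqrt(2)*I*exp(-I*pi/4)*cos(pi/16)*cos(5*pi/16)/8 - sqrt(6)*exp(-I*pi/4)*cos(pi/16)*cos(5*pi/16)/8 - 3*sqrt(2)*exp(-I*pi/4)*cos(pi/16)*cos(5*pi/16)/8 on |11>.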